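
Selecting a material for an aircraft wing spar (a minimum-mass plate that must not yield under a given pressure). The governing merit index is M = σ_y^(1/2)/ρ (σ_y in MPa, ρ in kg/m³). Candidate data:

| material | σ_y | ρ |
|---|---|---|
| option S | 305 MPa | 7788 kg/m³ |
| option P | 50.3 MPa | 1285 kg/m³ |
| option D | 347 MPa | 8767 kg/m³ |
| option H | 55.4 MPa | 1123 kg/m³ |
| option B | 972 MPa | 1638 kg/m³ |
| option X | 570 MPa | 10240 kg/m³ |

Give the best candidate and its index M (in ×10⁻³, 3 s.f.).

Per-candidate index values:
  option B: M = 19.0×10⁻³
  option H: M = 6.63×10⁻³
  option P: M = 5.52×10⁻³
  option X: M = 2.33×10⁻³
  option S: M = 2.24×10⁻³
  option D: M = 2.12×10⁻³
Highest index: option B.

option B, M = 19.0×10⁻³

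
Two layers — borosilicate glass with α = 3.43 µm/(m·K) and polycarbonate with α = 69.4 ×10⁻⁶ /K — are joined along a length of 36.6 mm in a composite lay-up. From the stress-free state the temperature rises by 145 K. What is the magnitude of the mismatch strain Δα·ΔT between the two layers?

9.57×10⁻³

Δα = |3.43 − 69.4|×10⁻⁶/K = 66.0×10⁻⁶/K.
Mismatch strain = Δα·ΔT = 66.0×10⁻⁶ × 145.0 = 9.57×10⁻³.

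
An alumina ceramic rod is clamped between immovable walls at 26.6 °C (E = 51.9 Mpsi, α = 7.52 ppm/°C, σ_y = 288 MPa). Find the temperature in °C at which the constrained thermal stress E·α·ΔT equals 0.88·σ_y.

E = 51.9 Mpsi = 357.8 GPa.
E·α·ΔT = 253.4 MPa ⇒ ΔT = 253.4 / (357.8×10³ × 7.52×10⁻⁶) = 94.18 K.
T = 26.6 + 94.18 = 120.8 °C.

121 °C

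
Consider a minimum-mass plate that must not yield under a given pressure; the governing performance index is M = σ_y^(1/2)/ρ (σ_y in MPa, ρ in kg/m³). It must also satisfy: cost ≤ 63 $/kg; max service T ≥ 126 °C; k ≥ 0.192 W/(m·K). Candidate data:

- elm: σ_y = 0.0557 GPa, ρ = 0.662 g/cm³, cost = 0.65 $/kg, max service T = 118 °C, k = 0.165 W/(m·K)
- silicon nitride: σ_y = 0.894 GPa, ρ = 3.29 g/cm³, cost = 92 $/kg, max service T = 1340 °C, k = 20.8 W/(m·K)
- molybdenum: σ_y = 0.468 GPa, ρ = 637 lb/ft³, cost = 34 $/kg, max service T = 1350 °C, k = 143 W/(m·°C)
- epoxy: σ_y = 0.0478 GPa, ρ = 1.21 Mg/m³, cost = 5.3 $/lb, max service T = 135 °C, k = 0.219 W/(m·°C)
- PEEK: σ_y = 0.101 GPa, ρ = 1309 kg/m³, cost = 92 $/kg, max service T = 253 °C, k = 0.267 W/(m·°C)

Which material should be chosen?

Screen on constraints: cost ≤ 63 $/kg; max service T ≥ 126 °C; k ≥ 0.192 W/(m·K). Survivors: molybdenum, epoxy.
In SI units:
  molybdenum: σ_y = 468.0 MPa, ρ = 10200 kg/m³
  epoxy: σ_y = 47.80 MPa, ρ = 1210 kg/m³
  epoxy: M = 5.71×10⁻³
  molybdenum: M = 2.12×10⁻³
The maximum is for epoxy.

epoxy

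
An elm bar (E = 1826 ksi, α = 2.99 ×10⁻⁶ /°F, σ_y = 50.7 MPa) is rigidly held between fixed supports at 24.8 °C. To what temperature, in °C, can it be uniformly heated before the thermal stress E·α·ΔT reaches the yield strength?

E = 1826 ksi = 12.59 GPa.
α = 2.99×10⁻⁶/°F × 9/5 = 5.38×10⁻⁶/K.
E·α·ΔT = 50.70 MPa ⇒ ΔT = 50.70 / (12.59×10³ × 5.38×10⁻⁶) = 748.2 K.
T = 24.8 + 748.2 = 773.0 °C.

773 °C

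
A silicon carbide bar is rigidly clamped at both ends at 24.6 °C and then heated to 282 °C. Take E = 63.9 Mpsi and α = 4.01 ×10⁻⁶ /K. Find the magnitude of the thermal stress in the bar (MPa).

E = 63.9 Mpsi = 440.6 GPa.
ΔT = 257.4 K. Constrained thermal stress σ = E·α·ΔT = 440.6×10³ MPa × 4.01×10⁻⁶ × 257.4 = 455 MPa (compressive).

455 MPa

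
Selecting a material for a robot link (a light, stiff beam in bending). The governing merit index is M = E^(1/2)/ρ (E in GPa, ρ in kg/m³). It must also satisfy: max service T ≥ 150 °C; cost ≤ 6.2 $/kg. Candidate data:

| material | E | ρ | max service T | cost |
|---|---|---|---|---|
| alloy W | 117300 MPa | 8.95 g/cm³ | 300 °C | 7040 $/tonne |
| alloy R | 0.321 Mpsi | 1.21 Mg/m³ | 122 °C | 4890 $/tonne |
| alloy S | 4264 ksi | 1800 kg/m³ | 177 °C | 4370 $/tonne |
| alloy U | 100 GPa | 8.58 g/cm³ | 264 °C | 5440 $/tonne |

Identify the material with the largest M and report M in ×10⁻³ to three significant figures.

alloy S, M = 3.01×10⁻³

Screen on constraints: max service T ≥ 150 °C; cost ≤ 6.2 $/kg. Survivors: alloy S, alloy U.
After converting to SI:
  alloy S: E = 29.40 GPa, ρ = 1800 kg/m³
  alloy U: E = 100.0 GPa, ρ = 8580 kg/m³
  alloy S: M = 3.01×10⁻³
  alloy U: M = 1.17×10⁻³
Alloy S ranks first.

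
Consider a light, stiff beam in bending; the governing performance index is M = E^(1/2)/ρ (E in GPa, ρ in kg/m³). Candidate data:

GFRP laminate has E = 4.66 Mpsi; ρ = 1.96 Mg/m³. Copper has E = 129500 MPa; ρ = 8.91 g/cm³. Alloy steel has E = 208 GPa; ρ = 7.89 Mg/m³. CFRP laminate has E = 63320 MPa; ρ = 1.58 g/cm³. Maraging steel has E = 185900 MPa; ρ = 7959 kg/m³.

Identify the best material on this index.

Convert each candidate to consistent units, then evaluate M:
  GFRP laminate: E = 32.13 GPa, ρ = 1960 kg/m³
  copper: E = 129.5 GPa, ρ = 8910 kg/m³
  alloy steel: E = 208.0 GPa, ρ = 7890 kg/m³
  CFRP laminate: E = 63.32 GPa, ρ = 1580 kg/m³
  maraging steel: E = 185.9 GPa, ρ = 7959 kg/m³
  CFRP laminate: M = 5.04×10⁻³
  GFRP laminate: M = 2.89×10⁻³
  alloy steel: M = 1.83×10⁻³
  maraging steel: M = 1.71×10⁻³
  copper: M = 1.28×10⁻³
The maximum is for CFRP laminate.

CFRP laminate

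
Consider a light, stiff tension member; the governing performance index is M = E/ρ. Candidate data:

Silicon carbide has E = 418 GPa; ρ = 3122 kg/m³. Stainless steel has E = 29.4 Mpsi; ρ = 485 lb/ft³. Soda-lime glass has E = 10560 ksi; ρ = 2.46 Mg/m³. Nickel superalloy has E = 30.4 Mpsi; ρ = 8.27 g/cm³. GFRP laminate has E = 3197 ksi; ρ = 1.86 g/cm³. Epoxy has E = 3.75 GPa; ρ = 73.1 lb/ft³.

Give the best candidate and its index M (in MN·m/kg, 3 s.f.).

silicon carbide, M = 134 MN·m/kg

Putting every candidate on a common basis:
  silicon carbide: E = 418.0 GPa, ρ = 3122 kg/m³
  stainless steel: E = 202.7 GPa, ρ = 7769 kg/m³
  soda-lime glass: E = 72.81 GPa, ρ = 2460 kg/m³
  nickel superalloy: E = 209.6 GPa, ρ = 8270 kg/m³
  GFRP laminate: E = 22.04 GPa, ρ = 1860 kg/m³
  epoxy: E = 3.750 GPa, ρ = 1171 kg/m³
  silicon carbide: M = 134 MN·m/kg
  soda-lime glass: M = 29.6 MN·m/kg
  stainless steel: M = 26.1 MN·m/kg
  nickel superalloy: M = 25.3 MN·m/kg
  GFRP laminate: M = 11.9 MN·m/kg
  epoxy: M = 3.20 MN·m/kg
Highest index: silicon carbide.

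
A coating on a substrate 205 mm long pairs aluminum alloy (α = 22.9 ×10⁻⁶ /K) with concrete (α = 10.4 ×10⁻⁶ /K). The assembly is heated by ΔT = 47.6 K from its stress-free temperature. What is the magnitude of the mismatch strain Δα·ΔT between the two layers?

5.95×10⁻⁴

Δα = |22.9 − 10.4|×10⁻⁶/K = 12.5×10⁻⁶/K.
Mismatch strain = Δα·ΔT = 12.5×10⁻⁶ × 47.6 = 5.95×10⁻⁴.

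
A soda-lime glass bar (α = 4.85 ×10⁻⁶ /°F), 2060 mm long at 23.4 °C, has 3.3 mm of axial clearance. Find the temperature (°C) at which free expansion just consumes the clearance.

α = 4.85×10⁻⁶/°F × 9/5 = 8.73×10⁻⁶/K.
α·L₀·ΔT = 3.3 mm ⇒ ΔT = 3.3 / (8.73×10⁻⁶ × 2060.0) = 183.5 K.
T = 23.4 + 183.5 = 206.9 °C.

207 °C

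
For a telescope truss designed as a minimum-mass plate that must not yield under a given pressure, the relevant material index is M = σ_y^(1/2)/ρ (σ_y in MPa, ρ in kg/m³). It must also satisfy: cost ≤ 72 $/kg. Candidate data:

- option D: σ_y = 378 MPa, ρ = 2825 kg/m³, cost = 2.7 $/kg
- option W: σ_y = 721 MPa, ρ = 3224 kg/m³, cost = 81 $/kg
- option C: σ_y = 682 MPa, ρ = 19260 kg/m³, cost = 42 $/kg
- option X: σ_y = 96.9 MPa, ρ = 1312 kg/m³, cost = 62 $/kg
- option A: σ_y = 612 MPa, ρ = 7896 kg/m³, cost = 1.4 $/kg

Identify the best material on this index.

option X

Screen on constraints: cost ≤ 72 $/kg. Survivors: option D, option C, option X, option A.
Evaluate M for each candidate:
  option X: M = 7.50×10⁻³
  option D: M = 6.88×10⁻³
  option A: M = 3.13×10⁻³
  option C: M = 1.36×10⁻³
Highest index: option X.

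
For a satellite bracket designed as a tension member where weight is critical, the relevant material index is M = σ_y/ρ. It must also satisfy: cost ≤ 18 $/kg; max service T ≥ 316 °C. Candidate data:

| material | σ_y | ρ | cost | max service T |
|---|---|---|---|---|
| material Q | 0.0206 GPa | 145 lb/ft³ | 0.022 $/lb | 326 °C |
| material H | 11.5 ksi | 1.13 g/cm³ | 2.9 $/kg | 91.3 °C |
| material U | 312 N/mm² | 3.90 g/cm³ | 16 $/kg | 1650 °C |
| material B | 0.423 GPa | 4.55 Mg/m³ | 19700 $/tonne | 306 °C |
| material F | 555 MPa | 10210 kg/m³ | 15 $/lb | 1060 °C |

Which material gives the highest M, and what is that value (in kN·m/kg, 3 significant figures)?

Screen on constraints: cost ≤ 18 $/kg; max service T ≥ 316 °C. Survivors: material Q, material U.
After converting to SI:
  material Q: σ_y = 20.60 MPa, ρ = 2323 kg/m³
  material U: σ_y = 312.0 MPa, ρ = 3900 kg/m³
  material U: M = 80.0 kN·m/kg
  material Q: M = 8.87 kN·m/kg
Highest index: material U.

material U, M = 80.0 kN·m/kg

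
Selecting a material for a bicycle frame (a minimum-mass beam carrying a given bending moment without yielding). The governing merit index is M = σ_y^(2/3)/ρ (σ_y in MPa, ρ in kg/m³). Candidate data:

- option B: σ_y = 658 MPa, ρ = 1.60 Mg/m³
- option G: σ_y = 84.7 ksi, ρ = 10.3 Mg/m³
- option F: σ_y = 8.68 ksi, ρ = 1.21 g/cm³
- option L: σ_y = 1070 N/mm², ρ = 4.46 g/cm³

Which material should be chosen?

After converting to SI:
  option B: σ_y = 658.0 MPa, ρ = 1600 kg/m³
  option G: σ_y = 584.0 MPa, ρ = 10300 kg/m³
  option F: σ_y = 59.85 MPa, ρ = 1210 kg/m³
  option L: σ_y = 1070 MPa, ρ = 4460 kg/m³
  option B: M = 47.3×10⁻³
  option L: M = 23.5×10⁻³
  option F: M = 12.6×10⁻³
  option G: M = 6.78×10⁻³
The maximum is for option B.

option B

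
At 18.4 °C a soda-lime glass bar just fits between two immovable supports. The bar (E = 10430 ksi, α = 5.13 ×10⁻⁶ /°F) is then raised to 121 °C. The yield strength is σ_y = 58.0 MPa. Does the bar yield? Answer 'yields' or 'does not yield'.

E = 10430 ksi = 71.91 GPa.
α = 5.13×10⁻⁶/°F × 9/5 = 9.23×10⁻⁶/K.
ΔT = 102.6 K. Constrained thermal stress σ = E·α·ΔT = 71.91×10³ MPa × 9.23×10⁻⁶ × 102.6 = 68.1 MPa (compressive).
Compare to σ_y = 58.0 MPa: σ ≥ σ_y, so it yields.

yields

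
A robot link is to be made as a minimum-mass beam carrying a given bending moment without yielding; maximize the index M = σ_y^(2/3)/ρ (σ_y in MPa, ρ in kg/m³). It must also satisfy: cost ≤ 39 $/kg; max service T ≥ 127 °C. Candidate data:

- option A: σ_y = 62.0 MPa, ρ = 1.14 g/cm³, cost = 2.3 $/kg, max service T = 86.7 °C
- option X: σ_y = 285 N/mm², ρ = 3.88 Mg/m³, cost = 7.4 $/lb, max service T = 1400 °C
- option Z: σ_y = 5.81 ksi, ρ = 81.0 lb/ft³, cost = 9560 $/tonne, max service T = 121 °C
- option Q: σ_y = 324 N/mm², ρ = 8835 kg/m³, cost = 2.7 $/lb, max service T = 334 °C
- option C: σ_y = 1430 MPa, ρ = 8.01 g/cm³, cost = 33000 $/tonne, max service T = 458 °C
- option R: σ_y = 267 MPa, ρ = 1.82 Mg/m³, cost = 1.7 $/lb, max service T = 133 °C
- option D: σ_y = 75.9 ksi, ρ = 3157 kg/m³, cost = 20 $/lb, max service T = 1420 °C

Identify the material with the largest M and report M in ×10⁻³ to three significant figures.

option R, M = 22.8×10⁻³

Screen on constraints: cost ≤ 39 $/kg; max service T ≥ 127 °C. Survivors: option X, option Q, option C, option R.
After converting to SI:
  option X: σ_y = 285.0 MPa, ρ = 3880 kg/m³
  option Q: σ_y = 324.0 MPa, ρ = 8835 kg/m³
  option C: σ_y = 1430 MPa, ρ = 8010 kg/m³
  option R: σ_y = 267.0 MPa, ρ = 1820 kg/m³
  option R: M = 22.8×10⁻³
  option C: M = 15.8×10⁻³
  option X: M = 11.2×10⁻³
  option Q: M = 5.34×10⁻³
Option R ranks first.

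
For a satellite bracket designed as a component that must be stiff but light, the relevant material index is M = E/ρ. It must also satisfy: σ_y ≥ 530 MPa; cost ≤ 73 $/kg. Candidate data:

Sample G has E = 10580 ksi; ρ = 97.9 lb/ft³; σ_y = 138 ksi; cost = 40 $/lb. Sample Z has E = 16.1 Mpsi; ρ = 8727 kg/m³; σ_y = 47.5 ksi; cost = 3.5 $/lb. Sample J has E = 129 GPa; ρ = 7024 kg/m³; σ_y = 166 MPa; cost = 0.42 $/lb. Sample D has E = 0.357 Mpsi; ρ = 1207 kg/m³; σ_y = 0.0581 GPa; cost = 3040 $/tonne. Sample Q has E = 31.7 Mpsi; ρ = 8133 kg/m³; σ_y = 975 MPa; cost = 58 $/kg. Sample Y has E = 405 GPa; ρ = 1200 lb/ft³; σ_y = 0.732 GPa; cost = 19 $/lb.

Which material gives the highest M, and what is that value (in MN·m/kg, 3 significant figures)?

Screen on constraints: σ_y ≥ 530 MPa; cost ≤ 73 $/kg. Survivors: sample Q, sample Y.
After converting to SI:
  sample Q: E = 218.6 GPa, ρ = 8133 kg/m³
  sample Y: E = 405.0 GPa, ρ = 19220 kg/m³
  sample Q: M = 26.9 MN·m/kg
  sample Y: M = 21.1 MN·m/kg
Sample Q ranks first.

sample Q, M = 26.9 MN·m/kg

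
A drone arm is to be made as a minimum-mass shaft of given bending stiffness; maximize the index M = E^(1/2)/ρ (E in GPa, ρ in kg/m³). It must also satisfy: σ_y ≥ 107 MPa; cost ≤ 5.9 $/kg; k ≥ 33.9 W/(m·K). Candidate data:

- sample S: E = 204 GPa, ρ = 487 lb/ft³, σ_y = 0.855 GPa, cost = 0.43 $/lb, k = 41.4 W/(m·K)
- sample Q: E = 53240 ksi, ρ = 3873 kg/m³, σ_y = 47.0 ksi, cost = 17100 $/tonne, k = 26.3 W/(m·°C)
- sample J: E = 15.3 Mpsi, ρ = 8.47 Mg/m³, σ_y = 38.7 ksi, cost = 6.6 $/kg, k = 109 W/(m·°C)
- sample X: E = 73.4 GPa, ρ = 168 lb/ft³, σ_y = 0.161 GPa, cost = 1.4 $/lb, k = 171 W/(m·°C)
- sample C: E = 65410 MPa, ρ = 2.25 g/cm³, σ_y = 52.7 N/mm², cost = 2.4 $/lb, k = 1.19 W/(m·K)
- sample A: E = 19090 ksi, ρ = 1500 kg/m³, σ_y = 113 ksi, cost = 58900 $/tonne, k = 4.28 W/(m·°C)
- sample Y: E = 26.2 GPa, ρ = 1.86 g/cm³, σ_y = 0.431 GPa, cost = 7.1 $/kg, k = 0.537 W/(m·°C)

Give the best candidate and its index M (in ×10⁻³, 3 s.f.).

sample X, M = 3.18×10⁻³

Screen on constraints: σ_y ≥ 107 MPa; cost ≤ 5.9 $/kg; k ≥ 33.9 W/(m·K). Survivors: sample S, sample X.
After converting to SI:
  sample S: E = 204.0 GPa, ρ = 7801 kg/m³
  sample X: E = 73.40 GPa, ρ = 2691 kg/m³
  sample X: M = 3.18×10⁻³
  sample S: M = 1.83×10⁻³
The maximum is for sample X.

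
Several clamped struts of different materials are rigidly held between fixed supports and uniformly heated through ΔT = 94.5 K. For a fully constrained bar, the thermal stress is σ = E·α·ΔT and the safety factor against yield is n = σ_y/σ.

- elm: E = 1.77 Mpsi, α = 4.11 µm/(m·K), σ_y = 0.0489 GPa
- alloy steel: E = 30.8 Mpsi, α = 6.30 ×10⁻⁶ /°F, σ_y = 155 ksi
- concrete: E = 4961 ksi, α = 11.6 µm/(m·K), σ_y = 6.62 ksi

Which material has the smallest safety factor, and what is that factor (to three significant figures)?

concrete, n = 1.22

Converting E to GPa, α to ×10⁻⁶/K, σ_y to MPa, then σ and n for each:
  elm: E = 12.20, α = 4.11, σ_y = 48.90 → σ = 4.74 MPa, n = 10.3
  alloy steel: E = 212.4, α = 11.3, σ_y = 1069 → σ = 228 MPa, n = 4.70
  concrete: E = 34.20, α = 11.6, σ_y = 45.64 → σ = 37.5 MPa, n = 1.22
Smallest n: concrete with n = 1.22.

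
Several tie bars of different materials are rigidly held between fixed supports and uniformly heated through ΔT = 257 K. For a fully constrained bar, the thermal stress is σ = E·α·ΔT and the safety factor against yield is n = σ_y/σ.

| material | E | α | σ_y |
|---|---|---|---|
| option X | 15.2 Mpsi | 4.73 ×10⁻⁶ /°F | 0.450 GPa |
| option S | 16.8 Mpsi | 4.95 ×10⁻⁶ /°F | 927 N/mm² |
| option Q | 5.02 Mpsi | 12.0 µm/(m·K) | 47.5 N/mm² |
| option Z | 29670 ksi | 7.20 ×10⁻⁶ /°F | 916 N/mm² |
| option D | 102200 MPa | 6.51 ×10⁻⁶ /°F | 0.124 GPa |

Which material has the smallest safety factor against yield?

Per material, after unit conversion:
  option X: E = 104.8, α = 8.51, σ_y = 450.0 → σ = 229 MPa, n = 1.96
  option S: E = 115.8, α = 8.91, σ_y = 927.0 → σ = 265 MPa, n = 3.49
  option Q: E = 34.61, α = 12.0, σ_y = 47.50 → σ = 107 MPa, n = 0.445
  option Z: E = 204.6, α = 13.0, σ_y = 916.0 → σ = 681 MPa, n = 1.34
  option D: E = 102.2, α = 11.7, σ_y = 124.0 → σ = 308 MPa, n = 0.403
Option D has the lowest safety factor, n = 0.403.

option D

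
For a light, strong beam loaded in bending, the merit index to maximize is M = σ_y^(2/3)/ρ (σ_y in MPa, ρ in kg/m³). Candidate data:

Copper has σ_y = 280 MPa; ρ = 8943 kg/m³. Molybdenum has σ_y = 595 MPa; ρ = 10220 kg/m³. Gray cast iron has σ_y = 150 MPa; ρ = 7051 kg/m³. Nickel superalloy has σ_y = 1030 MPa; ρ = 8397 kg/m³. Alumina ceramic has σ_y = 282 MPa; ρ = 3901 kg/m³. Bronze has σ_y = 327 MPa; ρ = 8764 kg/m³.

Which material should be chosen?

nickel superalloy

Computing M directly (units already consistent):
  nickel superalloy: M = 12.1×10⁻³
  alumina ceramic: M = 11.0×10⁻³
  molybdenum: M = 6.92×10⁻³
  bronze: M = 5.42×10⁻³
  copper: M = 4.79×10⁻³
  gray cast iron: M = 4.00×10⁻³
Nickel superalloy ranks first.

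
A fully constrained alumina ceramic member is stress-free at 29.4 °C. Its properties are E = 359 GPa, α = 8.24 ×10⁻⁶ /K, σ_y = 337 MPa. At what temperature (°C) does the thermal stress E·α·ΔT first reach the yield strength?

E·α·ΔT = 337.0 MPa ⇒ ΔT = 337.0 / (359.0×10³ × 8.24×10⁻⁶) = 113.9 K.
T = 29.4 + 113.9 = 143.3 °C.

143 °C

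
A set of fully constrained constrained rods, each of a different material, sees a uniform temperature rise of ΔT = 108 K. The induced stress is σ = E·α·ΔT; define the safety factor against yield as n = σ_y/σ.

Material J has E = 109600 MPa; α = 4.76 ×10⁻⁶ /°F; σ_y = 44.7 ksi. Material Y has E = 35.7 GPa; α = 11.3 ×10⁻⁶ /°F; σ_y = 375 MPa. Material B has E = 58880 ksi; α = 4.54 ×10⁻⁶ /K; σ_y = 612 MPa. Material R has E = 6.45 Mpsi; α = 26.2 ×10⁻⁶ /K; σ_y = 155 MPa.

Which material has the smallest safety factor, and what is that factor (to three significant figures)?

material R, n = 1.23

With everything in SI (GPa, ×10⁻⁶/K, MPa):
  material J: E = 109.6, α = 8.57, σ_y = 308.2 → σ = 101 MPa, n = 3.04
  material Y: E = 35.70, α = 20.3, σ_y = 375.0 → σ = 78.4 MPa, n = 4.78
  material B: E = 406.0, α = 4.54, σ_y = 612.0 → σ = 199 MPa, n = 3.07
  material R: E = 44.47, α = 26.2, σ_y = 155.0 → σ = 126 MPa, n = 1.23
The minimum is material R at n = 1.23.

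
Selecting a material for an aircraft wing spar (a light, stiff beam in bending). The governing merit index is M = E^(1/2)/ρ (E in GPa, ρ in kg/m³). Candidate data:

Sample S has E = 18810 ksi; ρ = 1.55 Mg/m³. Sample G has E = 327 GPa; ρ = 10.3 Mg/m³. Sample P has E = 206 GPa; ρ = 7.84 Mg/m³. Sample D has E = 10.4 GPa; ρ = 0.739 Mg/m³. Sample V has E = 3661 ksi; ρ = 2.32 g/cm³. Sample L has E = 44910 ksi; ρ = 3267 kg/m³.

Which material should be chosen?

sample S

After converting to SI:
  sample S: E = 129.7 GPa, ρ = 1550 kg/m³
  sample G: E = 327.0 GPa, ρ = 10300 kg/m³
  sample P: E = 206.0 GPa, ρ = 7840 kg/m³
  sample D: E = 10.40 GPa, ρ = 739.0 kg/m³
  sample V: E = 25.24 GPa, ρ = 2320 kg/m³
  sample L: E = 309.6 GPa, ρ = 3267 kg/m³
  sample S: M = 7.35×10⁻³
  sample L: M = 5.39×10⁻³
  sample D: M = 4.36×10⁻³
  sample V: M = 2.17×10⁻³
  sample P: M = 1.83×10⁻³
  sample G: M = 1.76×10⁻³
Sample S ranks first.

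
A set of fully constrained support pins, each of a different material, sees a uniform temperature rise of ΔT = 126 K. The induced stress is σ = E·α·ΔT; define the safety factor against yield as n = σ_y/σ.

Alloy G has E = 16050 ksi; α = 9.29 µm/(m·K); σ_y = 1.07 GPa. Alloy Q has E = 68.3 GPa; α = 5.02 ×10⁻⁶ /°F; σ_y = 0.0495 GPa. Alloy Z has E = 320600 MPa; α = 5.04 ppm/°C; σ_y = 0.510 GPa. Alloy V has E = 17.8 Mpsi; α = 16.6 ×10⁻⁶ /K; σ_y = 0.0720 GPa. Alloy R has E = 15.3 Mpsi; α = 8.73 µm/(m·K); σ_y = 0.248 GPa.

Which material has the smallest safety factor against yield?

Converting E to GPa, α to ×10⁻⁶/K, σ_y to MPa, then σ and n for each:
  alloy G: E = 110.7, α = 9.29, σ_y = 1070 → σ = 130 MPa, n = 8.26
  alloy Q: E = 68.30, α = 9.04, σ_y = 49.50 → σ = 77.8 MPa, n = 0.637
  alloy Z: E = 320.6, α = 5.04, σ_y = 510.0 → σ = 204 MPa, n = 2.50
  alloy V: E = 122.7, α = 16.6, σ_y = 72.00 → σ = 257 MPa, n = 0.280
  alloy R: E = 105.5, α = 8.73, σ_y = 248.0 → σ = 116 MPa, n = 2.14
Smallest n: alloy V with n = 0.280.

alloy V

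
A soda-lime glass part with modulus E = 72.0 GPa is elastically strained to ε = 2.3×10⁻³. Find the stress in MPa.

σ = E·ε = 72000 MPa × 2.3×10⁻³ = 166 MPa.

166 MPa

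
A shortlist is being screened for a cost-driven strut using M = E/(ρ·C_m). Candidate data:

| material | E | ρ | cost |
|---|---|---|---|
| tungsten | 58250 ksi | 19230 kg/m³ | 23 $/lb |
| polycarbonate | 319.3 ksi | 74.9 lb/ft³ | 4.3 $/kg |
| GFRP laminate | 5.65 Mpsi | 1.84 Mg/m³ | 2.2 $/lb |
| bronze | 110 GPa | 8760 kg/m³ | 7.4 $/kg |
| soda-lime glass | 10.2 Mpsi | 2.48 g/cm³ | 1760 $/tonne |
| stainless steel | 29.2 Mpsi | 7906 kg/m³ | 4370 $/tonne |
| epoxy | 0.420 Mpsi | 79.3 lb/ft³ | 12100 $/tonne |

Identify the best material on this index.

soda-lime glass

In SI units:
  tungsten: E = 401.6 GPa, ρ = 19230 kg/m³, cost = 50.71 $/kg
  polycarbonate: E = 2.201 GPa, ρ = 1200 kg/m³, cost = 4.300 $/kg
  GFRP laminate: E = 38.96 GPa, ρ = 1840 kg/m³, cost = 4.850 $/kg
  bronze: E = 110.0 GPa, ρ = 8760 kg/m³, cost = 7.400 $/kg
  soda-lime glass: E = 70.33 GPa, ρ = 2480 kg/m³, cost = 1.760 $/kg
  stainless steel: E = 201.3 GPa, ρ = 7906 kg/m³, cost = 4.370 $/kg
  epoxy: E = 2.896 GPa, ρ = 1270 kg/m³, cost = 12.10 $/kg
  soda-lime glass: M = 16.1 MN·m per $
  stainless steel: M = 5.83 MN·m per $
  GFRP laminate: M = 4.37 MN·m per $
  bronze: M = 1.70 MN·m per $
  polycarbonate: M = 0.427 MN·m per $
  tungsten: M = 0.412 MN·m per $
  epoxy: M = 0.188 MN·m per $
Soda-lime glass ranks first.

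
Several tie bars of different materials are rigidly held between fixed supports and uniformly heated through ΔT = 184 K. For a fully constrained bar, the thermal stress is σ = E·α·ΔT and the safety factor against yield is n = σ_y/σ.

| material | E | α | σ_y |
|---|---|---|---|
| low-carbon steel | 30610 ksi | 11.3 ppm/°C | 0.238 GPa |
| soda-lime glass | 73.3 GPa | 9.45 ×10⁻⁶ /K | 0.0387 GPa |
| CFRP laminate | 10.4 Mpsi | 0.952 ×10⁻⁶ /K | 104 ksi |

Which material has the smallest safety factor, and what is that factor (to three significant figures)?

soda-lime glass, n = 0.304

Per material, after unit conversion:
  low-carbon steel: E = 211.0, α = 11.3, σ_y = 238.0 → σ = 439 MPa, n = 0.542
  soda-lime glass: E = 73.30, α = 9.45, σ_y = 38.70 → σ = 127 MPa, n = 0.304
  CFRP laminate: E = 71.71, α = 0.952, σ_y = 717.1 → σ = 12.6 MPa, n = 57.1
Smallest n: soda-lime glass with n = 0.304.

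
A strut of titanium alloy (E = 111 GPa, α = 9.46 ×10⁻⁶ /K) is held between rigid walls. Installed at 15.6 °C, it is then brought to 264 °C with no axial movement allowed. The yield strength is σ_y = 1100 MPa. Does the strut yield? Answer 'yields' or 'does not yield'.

does not yield

ΔT = 248.4 K. Constrained thermal stress σ = E·α·ΔT = 111.0×10³ MPa × 9.46×10⁻⁶ × 248.4 = 261 MPa (compressive).
Compare to σ_y = 1100 MPa: σ < σ_y, so it does not yield.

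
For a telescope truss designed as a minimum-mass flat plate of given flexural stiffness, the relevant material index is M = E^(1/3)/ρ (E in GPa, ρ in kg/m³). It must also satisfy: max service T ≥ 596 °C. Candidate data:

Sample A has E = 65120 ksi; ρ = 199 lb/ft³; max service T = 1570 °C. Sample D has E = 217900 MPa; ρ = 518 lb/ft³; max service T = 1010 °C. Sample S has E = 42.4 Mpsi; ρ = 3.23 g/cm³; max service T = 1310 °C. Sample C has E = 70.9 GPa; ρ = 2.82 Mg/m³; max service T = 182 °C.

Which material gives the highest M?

sample A

Screen on constraints: max service T ≥ 596 °C. Survivors: sample A, sample D, sample S.
Putting every candidate on a common basis:
  sample A: E = 449.0 GPa, ρ = 3188 kg/m³
  sample D: E = 217.9 GPa, ρ = 8298 kg/m³
  sample S: E = 292.3 GPa, ρ = 3230 kg/m³
  sample A: M = 2.40×10⁻³
  sample S: M = 2.05×10⁻³
  sample D: M = 0.725×10⁻³
Sample A ranks first.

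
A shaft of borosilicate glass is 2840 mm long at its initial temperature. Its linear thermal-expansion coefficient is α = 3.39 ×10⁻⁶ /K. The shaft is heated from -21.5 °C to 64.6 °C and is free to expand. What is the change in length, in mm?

0.829 mm

ΔT = 64.6 − (-21.5) = 86.10 K.
ΔL = α·L₀·ΔT = 3.39×10⁻⁶ × 2840 mm × 86.10 K = 0.829 mm.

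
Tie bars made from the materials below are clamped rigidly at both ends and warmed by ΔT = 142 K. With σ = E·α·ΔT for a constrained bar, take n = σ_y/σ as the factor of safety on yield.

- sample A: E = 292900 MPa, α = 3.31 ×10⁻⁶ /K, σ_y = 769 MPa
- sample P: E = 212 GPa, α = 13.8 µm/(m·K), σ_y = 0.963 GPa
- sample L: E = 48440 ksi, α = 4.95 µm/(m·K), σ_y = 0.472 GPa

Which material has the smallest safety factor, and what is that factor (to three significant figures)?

sample L, n = 2.01

Per material, after unit conversion:
  sample A: E = 292.9, α = 3.31, σ_y = 769.0 → σ = 138 MPa, n = 5.59
  sample P: E = 212.0, α = 13.8, σ_y = 963.0 → σ = 415 MPa, n = 2.32
  sample L: E = 334.0, α = 4.95, σ_y = 472.0 → σ = 235 MPa, n = 2.01
Sample L has the lowest safety factor, n = 2.01.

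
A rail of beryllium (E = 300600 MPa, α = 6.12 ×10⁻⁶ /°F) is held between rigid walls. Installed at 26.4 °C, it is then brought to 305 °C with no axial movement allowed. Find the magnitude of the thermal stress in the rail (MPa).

E = 300600 MPa = 300.6 GPa.
α = 6.12×10⁻⁶/°F × 9/5 = 11.0×10⁻⁶/K.
ΔT = 278.6 K. Constrained thermal stress σ = E·α·ΔT = 300.6×10³ MPa × 11.0×10⁻⁶ × 278.6 = 923 MPa (compressive).

923 MPa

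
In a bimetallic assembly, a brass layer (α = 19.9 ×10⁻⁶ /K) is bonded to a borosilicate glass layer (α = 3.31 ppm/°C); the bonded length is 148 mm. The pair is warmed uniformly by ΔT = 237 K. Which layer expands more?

brass

α(brass) = 19.9×10⁻⁶/K vs α(borosilicate glass) = 3.31×10⁻⁶/K.
Higher α expands more for the same ΔT: brass.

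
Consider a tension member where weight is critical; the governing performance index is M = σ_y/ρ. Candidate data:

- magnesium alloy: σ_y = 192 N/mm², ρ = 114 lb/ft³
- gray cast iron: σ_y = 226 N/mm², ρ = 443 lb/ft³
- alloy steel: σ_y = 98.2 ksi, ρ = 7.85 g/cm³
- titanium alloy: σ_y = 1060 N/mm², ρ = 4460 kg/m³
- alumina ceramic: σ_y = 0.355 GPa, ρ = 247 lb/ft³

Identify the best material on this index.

titanium alloy

In SI units:
  magnesium alloy: σ_y = 192.0 MPa, ρ = 1826 kg/m³
  gray cast iron: σ_y = 226.0 MPa, ρ = 7096 kg/m³
  alloy steel: σ_y = 677.1 MPa, ρ = 7850 kg/m³
  titanium alloy: σ_y = 1060 MPa, ρ = 4460 kg/m³
  alumina ceramic: σ_y = 355.0 MPa, ρ = 3957 kg/m³
  titanium alloy: M = 238 kN·m/kg
  magnesium alloy: M = 105 kN·m/kg
  alumina ceramic: M = 89.7 kN·m/kg
  alloy steel: M = 86.3 kN·m/kg
  gray cast iron: M = 31.8 kN·m/kg
Highest index: titanium alloy.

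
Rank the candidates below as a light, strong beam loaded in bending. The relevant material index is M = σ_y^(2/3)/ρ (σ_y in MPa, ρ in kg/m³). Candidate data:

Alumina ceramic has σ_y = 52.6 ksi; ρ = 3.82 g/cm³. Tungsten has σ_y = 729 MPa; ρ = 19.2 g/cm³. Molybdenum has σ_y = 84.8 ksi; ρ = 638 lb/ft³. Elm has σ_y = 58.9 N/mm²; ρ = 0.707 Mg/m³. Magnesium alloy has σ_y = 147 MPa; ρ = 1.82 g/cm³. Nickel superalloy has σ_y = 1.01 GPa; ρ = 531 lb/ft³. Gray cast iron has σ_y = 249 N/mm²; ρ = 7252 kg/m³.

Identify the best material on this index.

elm

Putting every candidate on a common basis:
  alumina ceramic: σ_y = 362.7 MPa, ρ = 3820 kg/m³
  tungsten: σ_y = 729.0 MPa, ρ = 19200 kg/m³
  molybdenum: σ_y = 584.7 MPa, ρ = 10220 kg/m³
  elm: σ_y = 58.90 MPa, ρ = 707.0 kg/m³
  magnesium alloy: σ_y = 147.0 MPa, ρ = 1820 kg/m³
  nickel superalloy: σ_y = 1010 MPa, ρ = 8506 kg/m³
  gray cast iron: σ_y = 249.0 MPa, ρ = 7252 kg/m³
  elm: M = 21.4×10⁻³
  magnesium alloy: M = 15.3×10⁻³
  alumina ceramic: M = 13.3×10⁻³
  nickel superalloy: M = 11.8×10⁻³
  molybdenum: M = 6.84×10⁻³
  gray cast iron: M = 5.46×10⁻³
  tungsten: M = 4.22×10⁻³
Elm ranks first.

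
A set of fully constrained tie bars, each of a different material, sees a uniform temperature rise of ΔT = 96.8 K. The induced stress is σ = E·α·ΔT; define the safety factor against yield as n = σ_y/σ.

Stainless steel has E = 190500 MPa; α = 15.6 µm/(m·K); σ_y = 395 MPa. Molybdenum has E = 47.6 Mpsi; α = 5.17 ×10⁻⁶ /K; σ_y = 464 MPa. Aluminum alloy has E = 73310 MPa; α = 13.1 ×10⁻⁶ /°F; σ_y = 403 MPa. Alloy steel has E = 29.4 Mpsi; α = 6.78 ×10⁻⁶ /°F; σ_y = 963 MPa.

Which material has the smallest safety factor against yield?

stainless steel

Converting E to GPa, α to ×10⁻⁶/K, σ_y to MPa, then σ and n for each:
  stainless steel: E = 190.5, α = 15.6, σ_y = 395.0 → σ = 288 MPa, n = 1.37
  molybdenum: E = 328.2, α = 5.17, σ_y = 464.0 → σ = 164 MPa, n = 2.83
  aluminum alloy: E = 73.31, α = 23.6, σ_y = 403.0 → σ = 167 MPa, n = 2.41
  alloy steel: E = 202.7, α = 12.2, σ_y = 963.0 → σ = 239 MPa, n = 4.02
The minimum is stainless steel at n = 1.37.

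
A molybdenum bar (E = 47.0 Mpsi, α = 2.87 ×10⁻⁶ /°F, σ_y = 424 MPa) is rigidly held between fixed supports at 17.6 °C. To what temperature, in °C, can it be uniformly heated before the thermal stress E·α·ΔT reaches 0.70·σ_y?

195 °C

E = 47.0 Mpsi = 324.1 GPa.
α = 2.87×10⁻⁶/°F × 9/5 = 5.17×10⁻⁶/K.
E·α·ΔT = 296.8 MPa ⇒ ΔT = 296.8 / (324.1×10³ × 5.17×10⁻⁶) = 177.3 K.
T = 17.6 + 177.3 = 194.9 °C.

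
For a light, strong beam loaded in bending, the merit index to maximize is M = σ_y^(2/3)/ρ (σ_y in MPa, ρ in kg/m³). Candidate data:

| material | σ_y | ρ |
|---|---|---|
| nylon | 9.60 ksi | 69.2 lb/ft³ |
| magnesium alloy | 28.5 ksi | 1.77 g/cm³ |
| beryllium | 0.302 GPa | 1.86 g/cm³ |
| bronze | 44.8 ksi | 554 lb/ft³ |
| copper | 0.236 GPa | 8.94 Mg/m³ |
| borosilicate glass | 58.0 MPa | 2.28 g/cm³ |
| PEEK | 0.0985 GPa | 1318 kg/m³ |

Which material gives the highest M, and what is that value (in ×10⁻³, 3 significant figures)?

After converting to SI:
  nylon: σ_y = 66.19 MPa, ρ = 1108 kg/m³
  magnesium alloy: σ_y = 196.5 MPa, ρ = 1770 kg/m³
  beryllium: σ_y = 302.0 MPa, ρ = 1860 kg/m³
  bronze: σ_y = 308.9 MPa, ρ = 8874 kg/m³
  copper: σ_y = 236.0 MPa, ρ = 8940 kg/m³
  borosilicate glass: σ_y = 58.00 MPa, ρ = 2280 kg/m³
  PEEK: σ_y = 98.50 MPa, ρ = 1318 kg/m³
  beryllium: M = 24.2×10⁻³
  magnesium alloy: M = 19.1×10⁻³
  PEEK: M = 16.2×10⁻³
  nylon: M = 14.8×10⁻³
  borosilicate glass: M = 6.57×10⁻³
  bronze: M = 5.15×10⁻³
  copper: M = 4.27×10⁻³
Beryllium has the largest M.

beryllium, M = 24.2×10⁻³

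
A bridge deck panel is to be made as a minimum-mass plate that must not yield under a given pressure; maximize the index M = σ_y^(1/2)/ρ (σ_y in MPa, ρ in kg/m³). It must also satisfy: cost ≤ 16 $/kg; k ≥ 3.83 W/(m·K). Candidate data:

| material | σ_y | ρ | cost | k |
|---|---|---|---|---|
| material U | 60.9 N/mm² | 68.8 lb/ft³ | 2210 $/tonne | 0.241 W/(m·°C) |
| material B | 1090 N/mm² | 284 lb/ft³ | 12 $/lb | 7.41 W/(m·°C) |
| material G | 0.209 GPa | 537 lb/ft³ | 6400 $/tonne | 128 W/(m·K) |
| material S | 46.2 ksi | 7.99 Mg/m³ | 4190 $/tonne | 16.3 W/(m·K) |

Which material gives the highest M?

Screen on constraints: cost ≤ 16 $/kg; k ≥ 3.83 W/(m·K). Survivors: material G, material S.
Convert each candidate to consistent units, then evaluate M:
  material G: σ_y = 209.0 MPa, ρ = 8602 kg/m³
  material S: σ_y = 318.5 MPa, ρ = 7990 kg/m³
  material S: M = 2.23×10⁻³
  material G: M = 1.68×10⁻³
Highest index: material S.

material S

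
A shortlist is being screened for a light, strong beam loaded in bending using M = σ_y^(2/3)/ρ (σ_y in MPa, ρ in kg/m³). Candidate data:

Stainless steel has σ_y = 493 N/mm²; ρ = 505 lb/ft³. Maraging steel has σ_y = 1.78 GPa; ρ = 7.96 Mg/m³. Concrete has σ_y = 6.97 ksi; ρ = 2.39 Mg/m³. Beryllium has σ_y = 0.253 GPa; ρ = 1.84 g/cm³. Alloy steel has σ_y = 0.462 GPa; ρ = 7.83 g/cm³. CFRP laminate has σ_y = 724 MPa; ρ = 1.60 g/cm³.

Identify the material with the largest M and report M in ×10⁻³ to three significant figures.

Normalizing units and computing the index:
  stainless steel: σ_y = 493.0 MPa, ρ = 8089 kg/m³
  maraging steel: σ_y = 1780 MPa, ρ = 7960 kg/m³
  concrete: σ_y = 48.06 MPa, ρ = 2390 kg/m³
  beryllium: σ_y = 253.0 MPa, ρ = 1840 kg/m³
  alloy steel: σ_y = 462.0 MPa, ρ = 7830 kg/m³
  CFRP laminate: σ_y = 724.0 MPa, ρ = 1600 kg/m³
  CFRP laminate: M = 50.4×10⁻³
  beryllium: M = 21.7×10⁻³
  maraging steel: M = 18.5×10⁻³
  stainless steel: M = 7.71×10⁻³
  alloy steel: M = 7.63×10⁻³
  concrete: M = 5.53×10⁻³
CFRP laminate has the largest M.

CFRP laminate, M = 50.4×10⁻³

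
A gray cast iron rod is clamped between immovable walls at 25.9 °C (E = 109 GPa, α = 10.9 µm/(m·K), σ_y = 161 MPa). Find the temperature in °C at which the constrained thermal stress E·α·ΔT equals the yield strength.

E·α·ΔT = 161.0 MPa ⇒ ΔT = 161.0 / (109.0×10³ × 10.9×10⁻⁶) = 135.5 K.
T = 25.9 + 135.5 = 161.4 °C.

161 °C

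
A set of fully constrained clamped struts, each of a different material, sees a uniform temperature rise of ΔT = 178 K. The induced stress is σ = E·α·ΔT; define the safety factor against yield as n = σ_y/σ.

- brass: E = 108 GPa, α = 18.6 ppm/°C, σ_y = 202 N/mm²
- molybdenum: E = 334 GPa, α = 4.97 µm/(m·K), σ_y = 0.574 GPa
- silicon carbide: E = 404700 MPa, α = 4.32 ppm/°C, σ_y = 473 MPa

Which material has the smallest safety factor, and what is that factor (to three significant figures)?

Converting E to GPa, α to ×10⁻⁶/K, σ_y to MPa, then σ and n for each:
  brass: E = 108.0, α = 18.6, σ_y = 202.0 → σ = 358 MPa, n = 0.565
  molybdenum: E = 334.0, α = 4.97, σ_y = 574.0 → σ = 295 MPa, n = 1.94
  silicon carbide: E = 404.7, α = 4.32, σ_y = 473.0 → σ = 311 MPa, n = 1.52
Brass has the lowest safety factor, n = 0.565.

brass, n = 0.565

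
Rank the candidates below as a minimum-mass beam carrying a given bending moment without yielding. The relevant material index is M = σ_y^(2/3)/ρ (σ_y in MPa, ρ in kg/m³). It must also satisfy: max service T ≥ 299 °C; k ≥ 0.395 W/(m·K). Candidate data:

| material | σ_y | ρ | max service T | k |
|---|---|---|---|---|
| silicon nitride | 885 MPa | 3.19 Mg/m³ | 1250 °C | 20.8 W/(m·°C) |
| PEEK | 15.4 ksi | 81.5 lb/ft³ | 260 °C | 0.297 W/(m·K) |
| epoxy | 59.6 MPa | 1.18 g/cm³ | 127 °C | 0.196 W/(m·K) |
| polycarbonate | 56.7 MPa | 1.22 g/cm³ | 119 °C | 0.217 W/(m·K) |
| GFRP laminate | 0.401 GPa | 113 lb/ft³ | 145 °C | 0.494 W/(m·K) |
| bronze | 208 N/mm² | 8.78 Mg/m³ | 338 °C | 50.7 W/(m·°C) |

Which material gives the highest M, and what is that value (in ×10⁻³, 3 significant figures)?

Screen on constraints: max service T ≥ 299 °C; k ≥ 0.395 W/(m·K). Survivors: silicon nitride, bronze.
Normalizing units and computing the index:
  silicon nitride: σ_y = 885.0 MPa, ρ = 3190 kg/m³
  bronze: σ_y = 208.0 MPa, ρ = 8780 kg/m³
  silicon nitride: M = 28.9×10⁻³
  bronze: M = 4.00×10⁻³
Silicon nitride ranks first.

silicon nitride, M = 28.9×10⁻³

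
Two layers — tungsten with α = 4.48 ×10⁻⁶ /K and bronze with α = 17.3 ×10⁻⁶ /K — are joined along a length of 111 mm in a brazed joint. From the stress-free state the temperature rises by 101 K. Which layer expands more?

α(tungsten) = 4.48×10⁻⁶/K vs α(bronze) = 17.3×10⁻⁶/K.
Higher α expands more for the same ΔT: bronze.

bronze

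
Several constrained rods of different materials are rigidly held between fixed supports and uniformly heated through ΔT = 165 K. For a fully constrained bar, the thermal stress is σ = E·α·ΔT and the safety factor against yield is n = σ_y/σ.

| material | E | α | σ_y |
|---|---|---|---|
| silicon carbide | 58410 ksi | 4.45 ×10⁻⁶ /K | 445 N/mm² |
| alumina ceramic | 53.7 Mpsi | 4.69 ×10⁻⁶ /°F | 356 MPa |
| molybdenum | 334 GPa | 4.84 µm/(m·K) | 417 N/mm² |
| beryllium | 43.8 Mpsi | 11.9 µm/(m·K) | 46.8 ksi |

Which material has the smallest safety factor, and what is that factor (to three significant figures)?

In consistent units (E in GPa, α in ×10⁻⁶/K, σ_y in MPa):
  silicon carbide: E = 402.7, α = 4.45, σ_y = 445.0 → σ = 296 MPa, n = 1.50
  alumina ceramic: E = 370.2, α = 8.44, σ_y = 356.0 → σ = 516 MPa, n = 0.690
  molybdenum: E = 334.0, α = 4.84, σ_y = 417.0 → σ = 267 MPa, n = 1.56
  beryllium: E = 302.0, α = 11.9, σ_y = 322.7 → σ = 593 MPa, n = 0.544
The minimum is beryllium at n = 0.544.

beryllium, n = 0.544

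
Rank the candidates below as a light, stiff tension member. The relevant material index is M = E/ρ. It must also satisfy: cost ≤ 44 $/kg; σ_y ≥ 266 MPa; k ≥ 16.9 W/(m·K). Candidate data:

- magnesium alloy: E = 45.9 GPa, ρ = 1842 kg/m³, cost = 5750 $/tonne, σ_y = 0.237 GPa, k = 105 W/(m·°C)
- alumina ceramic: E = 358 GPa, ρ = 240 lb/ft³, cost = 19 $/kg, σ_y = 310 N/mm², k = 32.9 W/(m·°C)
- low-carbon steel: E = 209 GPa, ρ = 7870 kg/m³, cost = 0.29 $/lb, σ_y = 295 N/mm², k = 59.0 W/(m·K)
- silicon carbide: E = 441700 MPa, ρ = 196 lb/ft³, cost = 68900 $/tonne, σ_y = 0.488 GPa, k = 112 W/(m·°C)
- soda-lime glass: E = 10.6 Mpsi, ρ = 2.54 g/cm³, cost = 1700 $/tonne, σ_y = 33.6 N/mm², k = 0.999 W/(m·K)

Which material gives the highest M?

Screen on constraints: cost ≤ 44 $/kg; σ_y ≥ 266 MPa; k ≥ 16.9 W/(m·K). Survivors: alumina ceramic, low-carbon steel.
After converting to SI:
  alumina ceramic: E = 358.0 GPa, ρ = 3844 kg/m³
  low-carbon steel: E = 209.0 GPa, ρ = 7870 kg/m³
  alumina ceramic: M = 93.1 MN·m/kg
  low-carbon steel: M = 26.6 MN·m/kg
The maximum is for alumina ceramic.

alumina ceramic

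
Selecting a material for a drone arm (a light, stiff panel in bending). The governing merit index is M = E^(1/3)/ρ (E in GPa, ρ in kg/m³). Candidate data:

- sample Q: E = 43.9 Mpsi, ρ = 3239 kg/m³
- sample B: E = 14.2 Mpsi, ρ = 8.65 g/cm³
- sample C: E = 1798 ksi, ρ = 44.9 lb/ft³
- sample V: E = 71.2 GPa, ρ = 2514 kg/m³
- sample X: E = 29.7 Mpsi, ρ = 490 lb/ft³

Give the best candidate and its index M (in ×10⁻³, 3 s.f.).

After converting to SI:
  sample Q: E = 302.7 GPa, ρ = 3239 kg/m³
  sample B: E = 97.91 GPa, ρ = 8650 kg/m³
  sample C: E = 12.40 GPa, ρ = 719.2 kg/m³
  sample V: E = 71.20 GPa, ρ = 2514 kg/m³
  sample X: E = 204.8 GPa, ρ = 7849 kg/m³
  sample C: M = 3.22×10⁻³
  sample Q: M = 2.07×10⁻³
  sample V: M = 1.65×10⁻³
  sample X: M = 0.751×10⁻³
  sample B: M = 0.533×10⁻³
Highest index: sample C.

sample C, M = 3.22×10⁻³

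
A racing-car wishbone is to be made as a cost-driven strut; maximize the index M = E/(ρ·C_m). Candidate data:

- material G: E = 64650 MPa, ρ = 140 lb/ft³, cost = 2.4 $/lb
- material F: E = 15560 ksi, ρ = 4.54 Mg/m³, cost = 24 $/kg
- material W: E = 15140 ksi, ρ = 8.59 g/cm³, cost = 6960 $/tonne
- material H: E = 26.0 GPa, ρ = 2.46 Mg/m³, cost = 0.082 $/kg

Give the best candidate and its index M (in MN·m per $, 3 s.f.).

material H, M = 129 MN·m per $

Putting every candidate on a common basis:
  material G: E = 64.65 GPa, ρ = 2243 kg/m³, cost = 5.291 $/kg
  material F: E = 107.3 GPa, ρ = 4540 kg/m³, cost = 24.00 $/kg
  material W: E = 104.4 GPa, ρ = 8590 kg/m³, cost = 6.960 $/kg
  material H: E = 26.00 GPa, ρ = 2460 kg/m³, cost = 0.08200 $/kg
  material H: M = 129 MN·m per $
  material G: M = 5.45 MN·m per $
  material W: M = 1.75 MN·m per $
  material F: M = 0.985 MN·m per $
Material H ranks first.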